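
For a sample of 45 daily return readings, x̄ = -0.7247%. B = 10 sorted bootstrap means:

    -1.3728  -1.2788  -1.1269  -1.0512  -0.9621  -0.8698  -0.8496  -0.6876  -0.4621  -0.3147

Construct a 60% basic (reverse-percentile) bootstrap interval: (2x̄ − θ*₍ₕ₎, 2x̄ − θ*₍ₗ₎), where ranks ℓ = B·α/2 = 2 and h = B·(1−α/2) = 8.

Percentile endpoints at ranks 2 and 8: θ*₍2₎ = -1.2788, θ*₍8₎ = -0.6876.
Basic interval reflects these around x̄:
  lower = 2 × -0.7247 − -0.6876 = -0.7618
  upper = 2 × -0.7247 − -1.2788 = -0.1706

(-0.7618, -0.1706)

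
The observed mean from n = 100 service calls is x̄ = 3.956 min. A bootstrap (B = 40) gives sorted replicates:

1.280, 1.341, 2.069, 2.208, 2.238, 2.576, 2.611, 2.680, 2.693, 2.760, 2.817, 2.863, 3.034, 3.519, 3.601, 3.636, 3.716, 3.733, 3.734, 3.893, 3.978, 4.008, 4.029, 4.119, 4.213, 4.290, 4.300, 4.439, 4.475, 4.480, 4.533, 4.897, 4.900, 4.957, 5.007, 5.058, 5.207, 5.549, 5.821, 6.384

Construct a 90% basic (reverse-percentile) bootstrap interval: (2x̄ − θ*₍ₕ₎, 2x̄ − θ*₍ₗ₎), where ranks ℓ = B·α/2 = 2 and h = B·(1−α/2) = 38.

Percentile endpoints at ranks 2 and 38: θ*₍2₎ = 1.341, θ*₍38₎ = 5.549.
Basic interval reflects these around x̄:
  lower = 2 × 3.956 − 5.549 = 2.363
  upper = 2 × 3.956 − 1.341 = 6.571

(2.363, 6.571)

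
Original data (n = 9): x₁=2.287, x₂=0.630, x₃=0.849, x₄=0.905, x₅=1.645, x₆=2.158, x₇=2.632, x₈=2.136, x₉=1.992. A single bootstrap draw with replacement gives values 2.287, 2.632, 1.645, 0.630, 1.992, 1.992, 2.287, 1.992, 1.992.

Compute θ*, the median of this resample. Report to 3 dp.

θ* = 1.992

Sorted: 0.630, 1.645, 1.992, 1.992, 1.992, 1.992, 2.287, 2.287, 2.632
Median = middle value = 1.992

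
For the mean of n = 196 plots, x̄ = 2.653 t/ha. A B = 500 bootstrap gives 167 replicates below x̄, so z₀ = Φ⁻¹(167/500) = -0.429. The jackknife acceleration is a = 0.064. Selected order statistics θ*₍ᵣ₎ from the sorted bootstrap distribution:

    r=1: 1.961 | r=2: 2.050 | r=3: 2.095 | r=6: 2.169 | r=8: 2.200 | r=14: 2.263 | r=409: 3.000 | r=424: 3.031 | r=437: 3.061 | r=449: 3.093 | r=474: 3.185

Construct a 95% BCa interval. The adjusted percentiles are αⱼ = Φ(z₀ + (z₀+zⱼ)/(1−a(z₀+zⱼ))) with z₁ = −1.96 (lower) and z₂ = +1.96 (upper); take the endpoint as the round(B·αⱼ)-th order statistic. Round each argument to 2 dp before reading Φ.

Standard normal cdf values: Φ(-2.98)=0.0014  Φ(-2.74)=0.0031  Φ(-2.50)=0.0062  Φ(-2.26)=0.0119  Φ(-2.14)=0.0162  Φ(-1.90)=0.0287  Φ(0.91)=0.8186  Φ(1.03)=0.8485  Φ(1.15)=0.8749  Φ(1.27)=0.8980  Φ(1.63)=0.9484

(2.095, 3.093)

Lower: z₀ + z₁ = -0.429 + (-1.960) = -2.389; 1 − a(z₀+z₁) = 1 − (0.064)(-2.389) = 1.1529; argument = -0.429 + (-2.389)/1.1529 = -2.5012 → -2.50.
α₁ = Φ(-2.50) = 0.0062; rank = round(500 × 0.0062) = 3; θ*₍3₎ = 2.095.
Upper: z₀ + z₂ = 1.531; 1 − a(z₀+z₂) = 0.9020; argument = 1.2683 → 1.27; α₂ = 0.8980; rank = 449; θ*₍449₎ = 3.093.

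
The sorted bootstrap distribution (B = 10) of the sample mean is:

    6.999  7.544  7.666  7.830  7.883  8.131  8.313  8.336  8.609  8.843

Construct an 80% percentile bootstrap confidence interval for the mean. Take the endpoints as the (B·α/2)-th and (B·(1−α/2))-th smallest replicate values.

(6.999, 8.609)

α = 0.20; lower rank = 10 × 0.100 = 1; upper rank = 10 × 0.900 = 9.
The 1st smallest replicate is 6.999; the 9th is 8.609.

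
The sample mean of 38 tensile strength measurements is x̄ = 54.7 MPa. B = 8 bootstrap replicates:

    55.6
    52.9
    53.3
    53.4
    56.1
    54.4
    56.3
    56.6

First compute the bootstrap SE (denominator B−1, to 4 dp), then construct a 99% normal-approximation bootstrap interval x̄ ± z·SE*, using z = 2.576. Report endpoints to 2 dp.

(50.83, 58.57)

Mean of replicates = 54.8250; sum of squared deviations = 15.7950; SE* = √(15.7950/7) = 1.5021
Margin = 2.576 × 1.5021 = 3.869
Interval: 54.7 ± 3.869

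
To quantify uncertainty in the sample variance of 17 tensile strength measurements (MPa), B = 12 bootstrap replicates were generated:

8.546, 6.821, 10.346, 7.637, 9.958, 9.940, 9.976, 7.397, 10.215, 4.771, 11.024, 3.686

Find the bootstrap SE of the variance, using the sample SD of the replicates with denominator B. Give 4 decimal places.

SE* = 2.2495

Bootstrap SE is the standard deviation of the 12 replicate variances.
Mean of replicates: (8.546 + 6.821 + 10.346 + 7.637 + 9.958 + 9.940 + 9.976 + 7.397 + 10.215 + 4.771 + 11.024 + 3.686) / 12 = 100.31700 / 12 = 8.35975
Sum of squared deviations: (+0.18625)² + (−1.53875)² + (+1.98625)² + (−0.72275)² + (+1.59825)² + (+1.58025)² + (+1.61625)² + (−0.96275)² + (+1.85525)² + (−3.58875)² + (+2.66425)² + (−4.67375)² = 60.72399
Variance = 60.72399 / 12 = 5.06033
SE* = √5.06033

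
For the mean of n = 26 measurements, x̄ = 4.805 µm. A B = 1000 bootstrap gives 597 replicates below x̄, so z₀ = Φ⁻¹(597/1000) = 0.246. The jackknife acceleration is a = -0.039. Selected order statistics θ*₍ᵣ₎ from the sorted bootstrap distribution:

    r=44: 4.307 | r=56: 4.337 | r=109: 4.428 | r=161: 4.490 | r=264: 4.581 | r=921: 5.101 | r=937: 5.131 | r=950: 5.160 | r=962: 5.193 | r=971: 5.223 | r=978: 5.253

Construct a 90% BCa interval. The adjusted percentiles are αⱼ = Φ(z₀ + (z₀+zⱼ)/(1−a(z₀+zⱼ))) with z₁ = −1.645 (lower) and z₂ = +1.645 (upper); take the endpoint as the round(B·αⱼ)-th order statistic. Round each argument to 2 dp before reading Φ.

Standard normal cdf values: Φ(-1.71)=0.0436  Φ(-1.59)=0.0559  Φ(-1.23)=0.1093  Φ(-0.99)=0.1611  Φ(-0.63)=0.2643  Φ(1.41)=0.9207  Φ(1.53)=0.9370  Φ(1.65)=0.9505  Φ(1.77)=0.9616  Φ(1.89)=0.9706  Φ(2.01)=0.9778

(4.428, 5.253)

Lower: z₀ + z₁ = 0.246 + (-1.645) = -1.399; 1 − a(z₀+z₁) = 1 − (-0.039)(-1.399) = 0.9454; argument = 0.246 + (-1.399)/0.9454 = -1.2337 → -1.23.
α₁ = Φ(-1.23) = 0.1093; rank = round(1000 × 0.1093) = 109; θ*₍109₎ = 4.428.
Upper: z₀ + z₂ = 1.891; 1 − a(z₀+z₂) = 1.0737; argument = 2.0071 → 2.01; α₂ = 0.9778; rank = 978; θ*₍978₎ = 5.253.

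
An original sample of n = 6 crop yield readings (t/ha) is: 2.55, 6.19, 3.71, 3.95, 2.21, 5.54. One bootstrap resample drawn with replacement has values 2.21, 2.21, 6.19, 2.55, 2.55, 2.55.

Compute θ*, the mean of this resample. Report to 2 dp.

Mean = (2.21 + 2.21 + 6.19 + 2.55 + 2.55 + 2.55) / 6 = 18.260 / 6 = 3.04

θ* = 3.04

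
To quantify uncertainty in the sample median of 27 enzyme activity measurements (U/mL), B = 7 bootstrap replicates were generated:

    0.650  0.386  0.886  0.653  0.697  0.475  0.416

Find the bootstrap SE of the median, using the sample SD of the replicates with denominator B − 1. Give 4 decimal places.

Bootstrap SE is the standard deviation of the 7 replicate medians.
Mean of replicates: (0.650 + 0.386 + 0.886 + 0.653 + 0.697 + 0.475 + 0.416) / 7 = 4.16300 / 7 = 0.59471
Sum of squared deviations: (+0.05529)² + (−0.20871)² + (+0.29129)² + (+0.05829)² + (+0.10229)² + (−0.11971)² + (−0.17871)² = 0.19160
Variance = 0.19160 / 6 = 0.03193
SE* = √0.03193

SE* = 0.1787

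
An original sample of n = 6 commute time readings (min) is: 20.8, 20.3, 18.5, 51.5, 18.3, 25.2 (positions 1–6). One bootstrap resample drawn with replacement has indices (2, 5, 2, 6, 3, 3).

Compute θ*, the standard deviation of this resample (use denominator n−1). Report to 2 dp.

Resample values: 20.3, 18.3, 20.3, 25.2, 18.5, 18.5.
Mean = 20.1833; sum of squared deviations = 34.4083
s² = 34.4083 / 5 = 6.8817
s = √6.8817 = 2.62

θ* = 2.62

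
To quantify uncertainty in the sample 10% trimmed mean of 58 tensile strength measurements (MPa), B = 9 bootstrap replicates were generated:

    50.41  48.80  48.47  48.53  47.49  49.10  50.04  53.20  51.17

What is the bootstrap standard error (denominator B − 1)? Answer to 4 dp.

Bootstrap SE is the standard deviation of the 9 replicate 10% trimmed means.
Mean of replicates: (50.41 + 48.80 + 48.47 + 48.53 + 47.49 + 49.10 + 50.04 + 53.20 + 51.17) / 9 = 447.21000 / 9 = 49.69000
Sum of squared deviations: (+0.72000)² + (−0.89000)² + (−1.22000)² + (−1.16000)² + (−2.20000)² + (−0.59000)² + (+0.35000)² + (+3.51000)² + (+1.48000)² = 23.96560
Variance = 23.96560 / 8 = 2.99570
SE* = √2.99570

SE* = 1.7308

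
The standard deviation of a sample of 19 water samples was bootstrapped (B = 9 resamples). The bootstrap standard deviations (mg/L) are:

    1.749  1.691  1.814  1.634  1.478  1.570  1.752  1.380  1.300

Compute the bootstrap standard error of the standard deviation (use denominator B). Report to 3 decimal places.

SE* = 0.168

Bootstrap SE is the standard deviation of the 9 replicate standard deviations.
Mean of replicates: (1.749 + 1.691 + 1.814 + 1.634 + 1.478 + 1.570 + 1.752 + 1.380 + 1.300) / 9 = 14.3680 / 9 = 1.5964
Sum of squared deviations: (+0.1526)² + (+0.0946)² + (+0.2176)² + (+0.0376)² + (−0.1184)² + (−0.0264)² + (+0.1556)² + (−0.2164)² + (−0.2964)² = 0.2546
Variance = 0.2546 / 9 = 0.0283
SE* = √0.0283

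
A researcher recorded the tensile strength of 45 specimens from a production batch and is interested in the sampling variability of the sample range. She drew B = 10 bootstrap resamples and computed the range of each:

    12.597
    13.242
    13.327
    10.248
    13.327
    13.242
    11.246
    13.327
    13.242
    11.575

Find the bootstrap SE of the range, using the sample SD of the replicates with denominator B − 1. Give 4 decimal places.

Bootstrap SE is the standard deviation of the 10 replicate ranges.
Mean of replicates: (12.597 + 13.242 + 13.327 + 10.248 + 13.327 + 13.242 + 11.246 + 13.327 + 13.242 + 11.575) / 10 = 125.37300 / 10 = 12.53730
Sum of squared deviations: (+0.05970)² + (+0.70470)² + (+0.78970)² + (−2.28930)² + (+0.78970)² + (+0.70470)² + (−1.29130)² + (+0.78970)² + (+0.70470)² + (−0.96230)² = 11.19862
Variance = 11.19862 / 9 = 1.24429
SE* = √1.24429

SE* = 1.1155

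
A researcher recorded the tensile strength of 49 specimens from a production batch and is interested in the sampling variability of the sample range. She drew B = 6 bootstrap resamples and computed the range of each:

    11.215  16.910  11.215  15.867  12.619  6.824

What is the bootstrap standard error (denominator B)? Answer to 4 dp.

SE* = 3.3241

Bootstrap SE is the standard deviation of the 6 replicate ranges.
Mean of replicates: (11.215 + 16.910 + 11.215 + 15.867 + 12.619 + 6.824) / 6 = 74.65000 / 6 = 12.44167
Sum of squared deviations: (−1.22667)² + (+4.46833)² + (−1.22667)² + (+3.42533)² + (+0.17733)² + (−5.61767)² = 66.29796
Variance = 66.29796 / 6 = 11.04966
SE* = √11.04966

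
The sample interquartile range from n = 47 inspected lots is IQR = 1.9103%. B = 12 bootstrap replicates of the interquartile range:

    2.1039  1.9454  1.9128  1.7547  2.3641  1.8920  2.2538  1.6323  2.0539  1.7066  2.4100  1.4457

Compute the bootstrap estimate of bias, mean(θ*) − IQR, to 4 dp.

mean(θ*) = (2.1039 + 1.9454 + 1.9128 + 1.7547 + 2.3641 + 1.8920 + 2.2538 + 1.6323 + 2.0539 + 1.7066 + 2.4100 + 1.4457) / 12 = 1.95627
bias = 1.95627 − 1.9103

bias = +0.0460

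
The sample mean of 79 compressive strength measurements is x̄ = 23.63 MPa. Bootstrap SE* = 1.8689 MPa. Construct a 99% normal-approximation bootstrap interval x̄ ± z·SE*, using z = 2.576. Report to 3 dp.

(18.816, 28.444)

Margin = 2.576 × 1.8689 = 4.8143
Interval: 23.63 ± 4.8143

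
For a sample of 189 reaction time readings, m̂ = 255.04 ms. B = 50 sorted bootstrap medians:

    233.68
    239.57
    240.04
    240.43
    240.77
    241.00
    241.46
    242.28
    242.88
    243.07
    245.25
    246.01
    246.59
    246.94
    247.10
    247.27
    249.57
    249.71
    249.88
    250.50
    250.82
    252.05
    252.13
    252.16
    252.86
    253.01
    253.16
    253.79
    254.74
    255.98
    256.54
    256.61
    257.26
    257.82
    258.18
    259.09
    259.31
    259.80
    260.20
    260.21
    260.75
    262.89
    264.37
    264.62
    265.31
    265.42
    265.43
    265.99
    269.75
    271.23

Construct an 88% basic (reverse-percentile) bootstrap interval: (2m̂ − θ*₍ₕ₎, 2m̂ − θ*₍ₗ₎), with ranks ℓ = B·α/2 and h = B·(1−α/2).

(244.65, 270.04)

Percentile endpoints at ranks 3 and 47: θ*₍3₎ = 240.04, θ*₍47₎ = 265.43.
Basic interval reflects these around m̂:
  lower = 2 × 255.04 − 265.43 = 244.65
  upper = 2 × 255.04 − 240.04 = 270.04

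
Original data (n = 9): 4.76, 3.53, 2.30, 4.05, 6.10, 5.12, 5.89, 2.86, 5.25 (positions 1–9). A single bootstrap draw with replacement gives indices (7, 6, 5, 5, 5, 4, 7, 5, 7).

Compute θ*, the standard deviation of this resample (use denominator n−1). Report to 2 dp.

Resample values: 5.89, 5.12, 6.10, 6.10, 6.10, 4.05, 5.89, 6.10, 5.89.
Mean = 5.6933; sum of squared deviations = 3.8068
s² = 3.8068 / 8 = 0.4758
s = √0.4758 = 0.69

θ* = 0.69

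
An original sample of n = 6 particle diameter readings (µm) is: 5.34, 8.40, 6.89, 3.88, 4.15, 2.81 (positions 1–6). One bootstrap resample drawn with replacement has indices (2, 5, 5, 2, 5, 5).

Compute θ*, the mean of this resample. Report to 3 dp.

Resample values: 8.40, 4.15, 4.15, 8.40, 4.15, 4.15.
Mean = (8.40 + 4.15 + 4.15 + 8.40 + 4.15 + 4.15) / 6 = 33.400 / 6 = 5.567

θ* = 5.567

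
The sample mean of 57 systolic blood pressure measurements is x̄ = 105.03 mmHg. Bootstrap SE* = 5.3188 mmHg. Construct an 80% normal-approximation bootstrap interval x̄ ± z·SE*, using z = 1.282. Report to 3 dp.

(98.211, 111.849)

Margin = 1.282 × 5.3188 = 6.8187
Interval: 105.03 ± 6.8187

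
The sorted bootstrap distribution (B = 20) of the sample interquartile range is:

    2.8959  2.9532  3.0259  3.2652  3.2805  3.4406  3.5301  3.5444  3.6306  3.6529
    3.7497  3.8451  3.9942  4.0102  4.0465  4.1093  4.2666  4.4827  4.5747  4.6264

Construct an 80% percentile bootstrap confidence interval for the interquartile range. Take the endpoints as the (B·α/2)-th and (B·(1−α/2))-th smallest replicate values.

(2.9532, 4.4827)

α = 0.20; lower rank = 20 × 0.100 = 2; upper rank = 20 × 0.900 = 18.
The 2nd smallest replicate is 2.9532; the 18th is 4.4827.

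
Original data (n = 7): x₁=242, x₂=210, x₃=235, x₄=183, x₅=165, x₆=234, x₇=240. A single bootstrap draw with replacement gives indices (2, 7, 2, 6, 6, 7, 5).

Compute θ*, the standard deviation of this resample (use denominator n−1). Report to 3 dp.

θ* = 27.111

Resample values: 210, 240, 210, 234, 234, 240, 165.
Mean = 219.0000; sum of squared deviations = 4410.0000
s² = 4410.0000 / 6 = 735.0000
s = √735.0000 = 27.111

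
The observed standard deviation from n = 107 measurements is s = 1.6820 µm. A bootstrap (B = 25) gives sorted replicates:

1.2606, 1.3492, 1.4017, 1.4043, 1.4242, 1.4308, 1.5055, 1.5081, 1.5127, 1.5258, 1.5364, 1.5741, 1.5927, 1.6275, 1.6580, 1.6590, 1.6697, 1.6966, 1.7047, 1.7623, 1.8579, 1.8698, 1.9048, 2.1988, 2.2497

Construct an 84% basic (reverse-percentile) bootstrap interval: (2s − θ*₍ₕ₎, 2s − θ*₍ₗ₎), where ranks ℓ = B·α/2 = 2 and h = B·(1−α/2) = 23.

(1.4592, 2.0148)

Percentile endpoints at ranks 2 and 23: θ*₍2₎ = 1.3492, θ*₍23₎ = 1.9048.
Basic interval reflects these around s:
  lower = 2 × 1.6820 − 1.9048 = 1.4592
  upper = 2 × 1.6820 − 1.3492 = 2.0148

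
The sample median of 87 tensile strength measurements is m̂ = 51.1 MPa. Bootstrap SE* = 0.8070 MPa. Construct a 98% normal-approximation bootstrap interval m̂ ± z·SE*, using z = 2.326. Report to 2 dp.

(49.22, 52.98)

Margin = 2.326 × 0.8070 = 1.877
Interval: 51.1 ± 1.877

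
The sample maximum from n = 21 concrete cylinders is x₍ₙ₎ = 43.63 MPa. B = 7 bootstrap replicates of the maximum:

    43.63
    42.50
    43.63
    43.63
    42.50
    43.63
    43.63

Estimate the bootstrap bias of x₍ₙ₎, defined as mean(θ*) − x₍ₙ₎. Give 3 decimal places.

bias = −0.323

mean(θ*) = (43.63 + 42.50 + 43.63 + 43.63 + 42.50 + 43.63 + 43.63) / 7 = 43.3071
bias = 43.3071 − 43.63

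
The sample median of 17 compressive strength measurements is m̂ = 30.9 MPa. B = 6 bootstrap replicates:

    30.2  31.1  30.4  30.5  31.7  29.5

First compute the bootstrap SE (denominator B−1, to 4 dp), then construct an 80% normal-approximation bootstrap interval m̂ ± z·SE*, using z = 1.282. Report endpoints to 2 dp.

(29.93, 31.87)

Mean of replicates = 30.5667; sum of squared deviations = 2.8733; SE* = √(2.8733/5) = 0.7581
Margin = 1.282 × 0.7581 = 0.972
Interval: 30.9 ± 0.972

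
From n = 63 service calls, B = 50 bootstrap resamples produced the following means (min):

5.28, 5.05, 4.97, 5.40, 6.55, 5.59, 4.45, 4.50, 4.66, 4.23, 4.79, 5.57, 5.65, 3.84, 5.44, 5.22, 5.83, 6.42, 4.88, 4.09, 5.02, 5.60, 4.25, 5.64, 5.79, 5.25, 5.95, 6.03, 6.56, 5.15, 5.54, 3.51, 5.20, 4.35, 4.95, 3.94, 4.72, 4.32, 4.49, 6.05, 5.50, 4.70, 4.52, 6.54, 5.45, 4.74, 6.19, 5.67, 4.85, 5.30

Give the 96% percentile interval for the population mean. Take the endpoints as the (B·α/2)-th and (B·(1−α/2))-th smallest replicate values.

Sorted replicates: 3.51, 3.84, 3.94, 4.09, 4.23, 4.25, 4.32, 4.35, 4.45, 4.49, 4.50, 4.52, 4.66, 4.70, 4.72, 4.74, 4.79, 4.85, 4.88, 4.95, 4.97, 5.02, 5.05, 5.15, 5.20, 5.22, 5.25, 5.28, 5.30, 5.40, 5.44, 5.45, 5.50, 5.54, 5.57, 5.59, 5.60, 5.64, 5.65, 5.67, 5.79, 5.83, 5.95, 6.03, 6.05, 6.19, 6.42, 6.54, 6.55, 6.56
α = 0.04; lower rank = 50 × 0.020 = 1; upper rank = 50 × 0.980 = 49.
The 1st smallest replicate is 3.51; the 49th is 6.55.

(3.51, 6.55)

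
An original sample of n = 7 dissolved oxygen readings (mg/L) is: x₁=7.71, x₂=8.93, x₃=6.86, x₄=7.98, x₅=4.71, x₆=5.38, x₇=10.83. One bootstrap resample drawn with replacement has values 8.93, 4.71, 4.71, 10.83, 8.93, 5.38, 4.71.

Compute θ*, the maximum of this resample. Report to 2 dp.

Maximum = 10.83

θ* = 10.83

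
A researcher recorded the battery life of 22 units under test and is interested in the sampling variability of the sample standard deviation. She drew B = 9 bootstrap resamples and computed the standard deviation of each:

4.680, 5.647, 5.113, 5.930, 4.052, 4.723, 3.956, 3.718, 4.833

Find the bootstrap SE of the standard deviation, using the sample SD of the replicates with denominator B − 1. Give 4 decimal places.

SE* = 0.7519

Bootstrap SE is the standard deviation of the 9 replicate standard deviations.
Mean of replicates: (4.680 + 5.647 + 5.113 + 5.930 + 4.052 + 4.723 + 3.956 + 3.718 + 4.833) / 9 = 42.65200 / 9 = 4.73911
Sum of squared deviations: (−0.05911)² + (+0.90789)² + (+0.37389)² + (+1.19089)² + (−0.68711)² + (−0.01611)² + (−0.78311)² + (−1.02111)² + (+0.09389)² = 4.52289
Variance = 4.52289 / 8 = 0.56536
SE* = √0.56536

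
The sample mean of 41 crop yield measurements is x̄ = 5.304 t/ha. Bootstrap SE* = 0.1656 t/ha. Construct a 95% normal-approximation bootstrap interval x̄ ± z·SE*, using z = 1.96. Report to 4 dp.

(4.9794, 5.6286)

Margin = 1.96 × 0.1656 = 0.32458
Interval: 5.304 ± 0.32458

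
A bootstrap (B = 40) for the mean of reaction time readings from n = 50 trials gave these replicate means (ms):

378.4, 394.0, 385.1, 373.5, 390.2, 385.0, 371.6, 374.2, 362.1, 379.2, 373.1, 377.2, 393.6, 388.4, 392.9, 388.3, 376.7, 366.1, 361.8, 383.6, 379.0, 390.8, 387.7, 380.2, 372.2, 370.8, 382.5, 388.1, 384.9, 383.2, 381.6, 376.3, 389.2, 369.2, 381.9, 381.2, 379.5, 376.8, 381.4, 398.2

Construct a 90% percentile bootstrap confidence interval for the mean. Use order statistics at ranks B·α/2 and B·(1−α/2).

(362.1, 393.6)

Sorted replicates: 361.8, 362.1, 366.1, 369.2, 370.8, 371.6, 372.2, 373.1, 373.5, 374.2, 376.3, 376.7, 376.8, 377.2, 378.4, 379.0, 379.2, 379.5, 380.2, 381.2, 381.4, 381.6, 381.9, 382.5, 383.2, 383.6, 384.9, 385.0, 385.1, 387.7, 388.1, 388.3, 388.4, 389.2, 390.2, 390.8, 392.9, 393.6, 394.0, 398.2
α = 0.10; lower rank = 40 × 0.050 = 2; upper rank = 40 × 0.950 = 38.
The 2nd smallest replicate is 362.1; the 38th is 393.6.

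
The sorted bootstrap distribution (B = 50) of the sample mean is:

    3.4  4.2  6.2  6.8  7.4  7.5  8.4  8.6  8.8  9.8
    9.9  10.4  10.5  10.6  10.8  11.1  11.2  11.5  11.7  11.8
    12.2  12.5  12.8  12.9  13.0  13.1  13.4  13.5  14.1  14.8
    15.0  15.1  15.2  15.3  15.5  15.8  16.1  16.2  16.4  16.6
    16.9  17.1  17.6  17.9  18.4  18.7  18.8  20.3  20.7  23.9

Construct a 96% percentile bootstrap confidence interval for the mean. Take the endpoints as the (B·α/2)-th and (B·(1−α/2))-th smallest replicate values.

α = 0.04; lower rank = 50 × 0.020 = 1; upper rank = 50 × 0.980 = 49.
The 1st smallest replicate is 3.4; the 49th is 20.7.

(3.4, 20.7)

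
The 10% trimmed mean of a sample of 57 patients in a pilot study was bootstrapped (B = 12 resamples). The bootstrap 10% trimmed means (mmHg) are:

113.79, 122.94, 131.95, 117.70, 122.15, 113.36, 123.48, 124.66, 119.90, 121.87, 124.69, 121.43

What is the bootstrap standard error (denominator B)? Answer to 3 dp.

SE* = 4.819

Bootstrap SE is the standard deviation of the 12 replicate 10% trimmed means.
Mean of replicates: (113.79 + 122.94 + 131.95 + 117.70 + 122.15 + 113.36 + 123.48 + 124.66 + 119.90 + 121.87 + 124.69 + 121.43) / 12 = 1457.9200 / 12 = 121.4933
Sum of squared deviations: (−7.7033)² + (+1.4467)² + (+10.4567)² + (−3.7933)² + (+0.6567)² + (−8.1333)² + (+1.9867)² + (+3.1667)² + (−1.5933)² + (+0.3767)² + (+3.1967)² + (−0.0633)² = 278.6257
Variance = 278.6257 / 12 = 23.2188
SE* = √23.2188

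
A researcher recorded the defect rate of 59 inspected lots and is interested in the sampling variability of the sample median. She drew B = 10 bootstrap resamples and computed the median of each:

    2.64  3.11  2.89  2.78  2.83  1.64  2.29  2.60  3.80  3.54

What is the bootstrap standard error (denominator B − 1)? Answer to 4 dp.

Bootstrap SE is the standard deviation of the 10 replicate medians.
Mean of replicates: (2.64 + 3.11 + 2.89 + 2.78 + 2.83 + 1.64 + 2.29 + 2.60 + 3.80 + 3.54) / 10 = 28.12000 / 10 = 2.81200
Sum of squared deviations: (−0.17200)² + (+0.29800)² + (+0.07800)² + (−0.03200)² + (+0.01800)² + (−1.17200)² + (−0.52200)² + (−0.21200)² + (+0.98800)² + (+0.72800)² = 3.32296
Variance = 3.32296 / 9 = 0.36922
SE* = √0.36922

SE* = 0.6076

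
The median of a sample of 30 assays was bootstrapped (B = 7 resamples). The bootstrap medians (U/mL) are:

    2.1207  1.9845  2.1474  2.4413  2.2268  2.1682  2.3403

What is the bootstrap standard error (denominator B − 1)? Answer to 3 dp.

Bootstrap SE is the standard deviation of the 7 replicate medians.
Mean of replicates: (2.1207 + 1.9845 + 2.1474 + 2.4413 + 2.2268 + 2.1682 + 2.3403) / 7 = 15.42920 / 7 = 2.20417
Sum of squared deviations: (−0.08347)² + (−0.21967)² + (−0.05677)² + (+0.23713)² + (+0.02263)² + (−0.03597)² + (+0.13613)² = 0.13501
Variance = 0.13501 / 6 = 0.02250
SE* = √0.02250

SE* = 0.150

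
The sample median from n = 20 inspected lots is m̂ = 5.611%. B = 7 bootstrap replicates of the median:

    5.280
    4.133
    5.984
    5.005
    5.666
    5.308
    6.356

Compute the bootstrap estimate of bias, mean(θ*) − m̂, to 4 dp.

mean(θ*) = (5.280 + 4.133 + 5.984 + 5.005 + 5.666 + 5.308 + 6.356) / 7 = 5.39029
bias = 5.39029 − 5.611

bias = −0.2207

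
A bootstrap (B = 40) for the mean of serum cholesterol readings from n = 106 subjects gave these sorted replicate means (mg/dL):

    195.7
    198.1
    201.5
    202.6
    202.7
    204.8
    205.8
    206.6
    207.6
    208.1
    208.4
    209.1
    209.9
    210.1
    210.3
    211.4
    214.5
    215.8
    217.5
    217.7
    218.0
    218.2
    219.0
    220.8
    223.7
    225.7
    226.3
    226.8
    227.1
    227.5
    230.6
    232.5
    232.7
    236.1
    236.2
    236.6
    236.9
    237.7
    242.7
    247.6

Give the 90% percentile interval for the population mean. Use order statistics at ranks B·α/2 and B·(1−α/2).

(198.1, 237.7)

α = 0.10; lower rank = 40 × 0.050 = 2; upper rank = 40 × 0.950 = 38.
The 2nd smallest replicate is 198.1; the 38th is 237.7.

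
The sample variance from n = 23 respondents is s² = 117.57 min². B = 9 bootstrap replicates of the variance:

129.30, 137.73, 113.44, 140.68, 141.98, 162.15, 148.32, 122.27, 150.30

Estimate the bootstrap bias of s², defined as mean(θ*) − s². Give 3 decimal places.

bias = +20.893

mean(θ*) = (129.30 + 137.73 + 113.44 + 140.68 + 141.98 + 162.15 + 148.32 + 122.27 + 150.30) / 9 = 138.4633
bias = 138.4633 − 117.57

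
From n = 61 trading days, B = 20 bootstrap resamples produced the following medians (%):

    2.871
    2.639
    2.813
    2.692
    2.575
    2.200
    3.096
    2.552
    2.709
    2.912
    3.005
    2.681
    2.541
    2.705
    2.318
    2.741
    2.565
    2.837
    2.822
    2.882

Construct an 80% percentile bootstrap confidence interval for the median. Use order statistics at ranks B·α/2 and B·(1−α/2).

Sorted replicates: 2.200, 2.318, 2.541, 2.552, 2.565, 2.575, 2.639, 2.681, 2.692, 2.705, 2.709, 2.741, 2.813, 2.822, 2.837, 2.871, 2.882, 2.912, 3.005, 3.096
α = 0.20; lower rank = 20 × 0.100 = 2; upper rank = 20 × 0.900 = 18.
The 2nd smallest replicate is 2.318; the 18th is 2.912.

(2.318, 2.912)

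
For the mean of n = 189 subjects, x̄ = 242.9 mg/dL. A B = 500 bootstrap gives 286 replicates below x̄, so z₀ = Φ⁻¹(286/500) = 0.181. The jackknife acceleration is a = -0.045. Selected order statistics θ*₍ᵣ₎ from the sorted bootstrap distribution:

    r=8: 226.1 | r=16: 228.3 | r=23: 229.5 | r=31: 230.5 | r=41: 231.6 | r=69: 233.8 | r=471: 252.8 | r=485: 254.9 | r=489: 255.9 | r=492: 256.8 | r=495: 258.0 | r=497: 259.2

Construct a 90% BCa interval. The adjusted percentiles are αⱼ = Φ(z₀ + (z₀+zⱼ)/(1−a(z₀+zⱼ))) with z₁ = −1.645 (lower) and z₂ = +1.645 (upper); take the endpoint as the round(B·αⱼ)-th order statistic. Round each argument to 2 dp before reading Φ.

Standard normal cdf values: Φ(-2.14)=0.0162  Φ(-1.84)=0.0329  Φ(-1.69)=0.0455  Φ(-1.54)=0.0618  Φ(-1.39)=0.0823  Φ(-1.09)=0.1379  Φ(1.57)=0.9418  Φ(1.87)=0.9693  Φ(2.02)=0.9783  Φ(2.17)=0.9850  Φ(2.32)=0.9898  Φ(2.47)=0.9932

(231.6, 254.9)

Lower: z₀ + z₁ = 0.181 + (-1.645) = -1.464; 1 − a(z₀+z₁) = 1 − (-0.045)(-1.464) = 0.9341; argument = 0.181 + (-1.464)/0.9341 = -1.3863 → -1.39.
α₁ = Φ(-1.39) = 0.0823; rank = round(500 × 0.0823) = 41; θ*₍41₎ = 231.6.
Upper: z₀ + z₂ = 1.826; 1 − a(z₀+z₂) = 1.0822; argument = 1.8684 → 1.87; α₂ = 0.9693; rank = 485; θ*₍485₎ = 254.9.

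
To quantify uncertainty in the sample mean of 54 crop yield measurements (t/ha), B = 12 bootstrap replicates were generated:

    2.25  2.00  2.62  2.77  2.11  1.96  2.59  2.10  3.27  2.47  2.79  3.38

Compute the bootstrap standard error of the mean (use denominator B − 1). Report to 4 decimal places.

SE* = 0.4725

Bootstrap SE is the standard deviation of the 12 replicate means.
Mean of replicates: (2.25 + 2.00 + 2.62 + 2.77 + 2.11 + 1.96 + 2.59 + 2.10 + 3.27 + 2.47 + 2.79 + 3.38) / 12 = 30.31000 / 12 = 2.52583
Sum of squared deviations: (−0.27583)² + (−0.52583)² + (+0.09417)² + (+0.24417)² + (−0.41583)² + (−0.56583)² + (+0.06417)² + (−0.42583)² + (+0.74417)² + (−0.05583)² + (+0.26417)² + (+0.85417)² = 2.45589
Variance = 2.45589 / 11 = 0.22326
SE* = √0.22326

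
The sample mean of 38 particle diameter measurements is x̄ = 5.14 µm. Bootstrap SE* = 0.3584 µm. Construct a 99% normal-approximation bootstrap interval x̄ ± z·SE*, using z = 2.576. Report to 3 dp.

(4.217, 6.063)

Margin = 2.576 × 0.3584 = 0.9232
Interval: 5.14 ± 0.9232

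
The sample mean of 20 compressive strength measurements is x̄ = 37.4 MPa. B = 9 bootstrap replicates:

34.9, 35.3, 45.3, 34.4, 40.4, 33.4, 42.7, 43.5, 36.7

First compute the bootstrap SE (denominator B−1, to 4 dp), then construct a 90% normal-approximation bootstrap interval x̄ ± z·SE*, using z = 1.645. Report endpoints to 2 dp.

(30.00, 44.80)

Mean of replicates = 38.5111; sum of squared deviations = 161.7489; SE* = √(161.7489/8) = 4.4965
Margin = 1.645 × 4.4965 = 7.397
Interval: 37.4 ± 7.397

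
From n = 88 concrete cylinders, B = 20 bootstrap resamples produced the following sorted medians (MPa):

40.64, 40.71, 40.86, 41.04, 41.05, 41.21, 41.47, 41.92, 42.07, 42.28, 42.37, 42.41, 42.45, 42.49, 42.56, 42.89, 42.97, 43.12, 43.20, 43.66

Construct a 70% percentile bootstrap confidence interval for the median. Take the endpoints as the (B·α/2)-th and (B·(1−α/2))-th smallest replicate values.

α = 0.30; lower rank = 20 × 0.150 = 3; upper rank = 20 × 0.850 = 17.
The 3rd smallest replicate is 40.86; the 17th is 42.97.

(40.86, 42.97)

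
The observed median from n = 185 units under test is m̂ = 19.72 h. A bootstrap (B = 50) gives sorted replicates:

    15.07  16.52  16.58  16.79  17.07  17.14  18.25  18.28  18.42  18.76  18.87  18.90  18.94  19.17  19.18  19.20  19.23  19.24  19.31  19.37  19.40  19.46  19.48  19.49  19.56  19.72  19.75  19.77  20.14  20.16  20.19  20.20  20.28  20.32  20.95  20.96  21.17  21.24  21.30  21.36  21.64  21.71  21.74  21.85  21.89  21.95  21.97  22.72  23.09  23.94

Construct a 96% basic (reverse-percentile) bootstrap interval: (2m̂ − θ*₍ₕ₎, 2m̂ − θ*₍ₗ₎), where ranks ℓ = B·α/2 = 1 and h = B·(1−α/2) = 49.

(16.35, 24.37)

Percentile endpoints at ranks 1 and 49: θ*₍1₎ = 15.07, θ*₍49₎ = 23.09.
Basic interval reflects these around m̂:
  lower = 2 × 19.72 − 23.09 = 16.35
  upper = 2 × 19.72 − 15.07 = 24.37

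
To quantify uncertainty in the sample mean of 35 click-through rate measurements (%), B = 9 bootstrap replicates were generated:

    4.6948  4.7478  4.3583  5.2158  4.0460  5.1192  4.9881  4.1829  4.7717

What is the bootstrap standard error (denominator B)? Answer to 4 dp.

Bootstrap SE is the standard deviation of the 9 replicate means.
Mean of replicates: (4.6948 + 4.7478 + 4.3583 + 5.2158 + 4.0460 + 5.1192 + 4.9881 + 4.1829 + 4.7717) / 9 = 42.12460 / 9 = 4.68051
Sum of squared deviations: (+0.01429)² + (+0.06729)² + (−0.32221)² + (+0.53529)² + (−0.63451)² + (+0.43869)² + (+0.30759)² + (−0.49761)² + (+0.09119)² = 1.34068
Variance = 1.34068 / 9 = 0.14896
SE* = √0.14896

SE* = 0.3860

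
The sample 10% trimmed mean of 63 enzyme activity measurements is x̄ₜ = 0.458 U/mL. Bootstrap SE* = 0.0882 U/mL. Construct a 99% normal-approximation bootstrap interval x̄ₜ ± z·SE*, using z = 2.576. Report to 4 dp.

(0.2308, 0.6852)

Margin = 2.576 × 0.0882 = 0.22720
Interval: 0.458 ± 0.22720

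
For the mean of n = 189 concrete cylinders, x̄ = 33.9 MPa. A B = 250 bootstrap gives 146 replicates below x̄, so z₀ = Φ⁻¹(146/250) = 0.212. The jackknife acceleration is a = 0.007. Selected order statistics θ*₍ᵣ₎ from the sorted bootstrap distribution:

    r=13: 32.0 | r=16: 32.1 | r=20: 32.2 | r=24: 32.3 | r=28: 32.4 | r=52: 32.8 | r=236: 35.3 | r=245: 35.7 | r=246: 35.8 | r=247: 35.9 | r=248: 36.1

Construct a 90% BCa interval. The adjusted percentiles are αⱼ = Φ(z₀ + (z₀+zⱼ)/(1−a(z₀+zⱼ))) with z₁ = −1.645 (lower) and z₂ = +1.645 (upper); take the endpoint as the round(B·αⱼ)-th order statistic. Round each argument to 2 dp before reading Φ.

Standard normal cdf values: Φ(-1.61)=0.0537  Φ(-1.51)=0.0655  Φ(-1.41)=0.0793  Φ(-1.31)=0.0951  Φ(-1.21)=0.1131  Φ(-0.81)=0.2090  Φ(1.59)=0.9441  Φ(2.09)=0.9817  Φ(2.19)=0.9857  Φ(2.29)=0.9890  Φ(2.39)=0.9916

Lower: z₀ + z₁ = 0.212 + (-1.645) = -1.433; 1 − a(z₀+z₁) = 1 − (0.007)(-1.433) = 1.0100; argument = 0.212 + (-1.433)/1.0100 = -1.2068 → -1.21.
α₁ = Φ(-1.21) = 0.1131; rank = round(250 × 0.1131) = 28; θ*₍28₎ = 32.4.
Upper: z₀ + z₂ = 1.857; 1 − a(z₀+z₂) = 0.9870; argument = 2.0935 → 2.09; α₂ = 0.9817; rank = 245; θ*₍245₎ = 35.7.

(32.4, 35.7)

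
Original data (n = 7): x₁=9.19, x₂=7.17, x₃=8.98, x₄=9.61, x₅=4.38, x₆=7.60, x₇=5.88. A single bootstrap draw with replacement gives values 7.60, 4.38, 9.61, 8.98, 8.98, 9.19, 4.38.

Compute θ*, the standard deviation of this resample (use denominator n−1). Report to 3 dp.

θ* = 2.277

Mean = 7.5886; sum of squared deviations = 31.1129
s² = 31.1129 / 6 = 5.1855
s = √5.1855 = 2.277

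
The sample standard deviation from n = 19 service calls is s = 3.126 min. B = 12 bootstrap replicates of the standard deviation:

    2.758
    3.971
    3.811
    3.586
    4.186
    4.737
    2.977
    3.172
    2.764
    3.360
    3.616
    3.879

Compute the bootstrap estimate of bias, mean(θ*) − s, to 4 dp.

bias = +0.4421

mean(θ*) = (2.758 + 3.971 + 3.811 + 3.586 + 4.186 + 4.737 + 2.977 + 3.172 + 2.764 + 3.360 + 3.616 + 3.879) / 12 = 3.56808
bias = 3.56808 − 3.126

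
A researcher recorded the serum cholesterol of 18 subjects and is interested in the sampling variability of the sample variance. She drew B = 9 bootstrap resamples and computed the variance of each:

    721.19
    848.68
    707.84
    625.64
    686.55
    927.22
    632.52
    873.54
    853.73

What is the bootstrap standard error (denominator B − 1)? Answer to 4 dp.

Bootstrap SE is the standard deviation of the 9 replicate variances.
Mean of replicates: (721.19 + 848.68 + 707.84 + 625.64 + 686.55 + 927.22 + 632.52 + 873.54 + 853.73) / 9 = 6876.91000 / 9 = 764.10111
Sum of squared deviations: (−42.91111)² + (+84.57889)² + (−56.26111)² + (−138.46111)² + (−77.55111)² + (+163.11889)² + (−131.58111)² + (+109.43889)² + (+89.62889)² = 101277.48749
Variance = 101277.48749 / 8 = 12659.68594
SE* = √12659.68594

SE* = 112.5153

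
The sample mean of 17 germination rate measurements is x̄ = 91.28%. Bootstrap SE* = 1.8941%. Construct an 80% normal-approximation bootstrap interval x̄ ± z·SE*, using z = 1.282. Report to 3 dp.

(88.852, 93.708)

Margin = 1.282 × 1.8941 = 2.4282
Interval: 91.28 ± 2.4282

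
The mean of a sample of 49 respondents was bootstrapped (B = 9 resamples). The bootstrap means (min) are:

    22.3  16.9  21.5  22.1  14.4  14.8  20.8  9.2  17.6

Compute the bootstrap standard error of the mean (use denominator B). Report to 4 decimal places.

SE* = 4.1735

Bootstrap SE is the standard deviation of the 9 replicate means.
Mean of replicates: (22.3 + 16.9 + 21.5 + 22.1 + 14.4 + 14.8 + 20.8 + 9.2 + 17.6) / 9 = 159.60000 / 9 = 17.73333
Sum of squared deviations: (+4.56667)² + (−0.83333)² + (+3.76667)² + (+4.36667)² + (−3.33333)² + (−2.93333)² + (+3.06667)² + (−8.53333)² + (−0.13333)² = 156.76000
Variance = 156.76000 / 9 = 17.41778
SE* = √17.41778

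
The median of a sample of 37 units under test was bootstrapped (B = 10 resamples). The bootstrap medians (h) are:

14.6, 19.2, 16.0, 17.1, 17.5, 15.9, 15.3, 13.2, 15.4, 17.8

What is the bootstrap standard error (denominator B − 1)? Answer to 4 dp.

SE* = 1.7385

Bootstrap SE is the standard deviation of the 10 replicate medians.
Mean of replicates: (14.6 + 19.2 + 16.0 + 17.1 + 17.5 + 15.9 + 15.3 + 13.2 + 15.4 + 17.8) / 10 = 162.00000 / 10 = 16.20000
Sum of squared deviations: (−1.60000)² + (+3.00000)² + (−0.20000)² + (+0.90000)² + (+1.30000)² + (−0.30000)² + (−0.90000)² + (−3.00000)² + (−0.80000)² + (+1.60000)² = 27.20000
Variance = 27.20000 / 9 = 3.02222
SE* = √3.02222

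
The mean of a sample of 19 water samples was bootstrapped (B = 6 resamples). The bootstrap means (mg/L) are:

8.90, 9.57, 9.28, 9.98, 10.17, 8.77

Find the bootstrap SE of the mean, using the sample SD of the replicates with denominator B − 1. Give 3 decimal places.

Bootstrap SE is the standard deviation of the 6 replicate means.
Mean of replicates: (8.90 + 9.57 + 9.28 + 9.98 + 10.17 + 8.77) / 6 = 56.6700 / 6 = 9.4450
Sum of squared deviations: (−0.5450)² + (+0.1250)² + (−0.1650)² + (+0.5350)² + (+0.7250)² + (−0.6750)² = 1.6074
Variance = 1.6074 / 5 = 0.3215
SE* = √0.3215

SE* = 0.567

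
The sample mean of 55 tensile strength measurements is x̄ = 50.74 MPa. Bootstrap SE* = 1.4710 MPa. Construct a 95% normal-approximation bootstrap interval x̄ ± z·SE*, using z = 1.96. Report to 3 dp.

(47.857, 53.623)

Margin = 1.96 × 1.4710 = 2.8832
Interval: 50.74 ± 2.8832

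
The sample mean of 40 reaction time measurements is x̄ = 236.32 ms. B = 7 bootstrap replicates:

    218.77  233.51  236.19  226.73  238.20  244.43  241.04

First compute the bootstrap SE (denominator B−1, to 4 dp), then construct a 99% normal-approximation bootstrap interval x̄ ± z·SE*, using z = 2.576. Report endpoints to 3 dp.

(213.625, 259.015)

Mean of replicates = 234.1243; sum of squared deviations = 465.7204; SE* = √(465.7204/6) = 8.8102
Margin = 2.576 × 8.8102 = 22.6951
Interval: 236.32 ± 22.6951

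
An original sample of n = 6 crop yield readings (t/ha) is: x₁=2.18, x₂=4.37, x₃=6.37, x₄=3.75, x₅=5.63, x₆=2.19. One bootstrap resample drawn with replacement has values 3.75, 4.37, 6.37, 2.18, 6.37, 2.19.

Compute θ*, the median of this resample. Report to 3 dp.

θ* = 4.060

Sorted: 2.18, 2.19, 3.75, 4.37, 6.37, 6.37
Median = average of the two middle values = 4.060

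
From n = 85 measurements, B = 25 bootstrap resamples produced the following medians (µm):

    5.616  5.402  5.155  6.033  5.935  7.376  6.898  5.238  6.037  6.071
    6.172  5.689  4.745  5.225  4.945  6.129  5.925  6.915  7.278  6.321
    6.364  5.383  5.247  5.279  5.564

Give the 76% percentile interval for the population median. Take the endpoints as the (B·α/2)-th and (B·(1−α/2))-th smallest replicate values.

(5.155, 6.898)

Sorted replicates: 4.745, 4.945, 5.155, 5.225, 5.238, 5.247, 5.279, 5.383, 5.402, 5.564, 5.616, 5.689, 5.925, 5.935, 6.033, 6.037, 6.071, 6.129, 6.172, 6.321, 6.364, 6.898, 6.915, 7.278, 7.376
α = 0.24; lower rank = 25 × 0.120 = 3; upper rank = 25 × 0.880 = 22.
The 3rd smallest replicate is 5.155; the 22nd is 6.898.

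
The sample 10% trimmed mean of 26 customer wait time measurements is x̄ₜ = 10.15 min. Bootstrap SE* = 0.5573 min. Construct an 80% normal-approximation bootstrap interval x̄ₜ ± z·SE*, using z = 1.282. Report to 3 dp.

(9.436, 10.864)

Margin = 1.282 × 0.5573 = 0.7145
Interval: 10.15 ± 0.7145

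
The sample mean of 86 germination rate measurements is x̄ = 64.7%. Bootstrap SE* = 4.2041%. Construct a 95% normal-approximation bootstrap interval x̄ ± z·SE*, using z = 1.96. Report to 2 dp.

Margin = 1.96 × 4.2041 = 8.240
Interval: 64.7 ± 8.240

(56.46, 72.94)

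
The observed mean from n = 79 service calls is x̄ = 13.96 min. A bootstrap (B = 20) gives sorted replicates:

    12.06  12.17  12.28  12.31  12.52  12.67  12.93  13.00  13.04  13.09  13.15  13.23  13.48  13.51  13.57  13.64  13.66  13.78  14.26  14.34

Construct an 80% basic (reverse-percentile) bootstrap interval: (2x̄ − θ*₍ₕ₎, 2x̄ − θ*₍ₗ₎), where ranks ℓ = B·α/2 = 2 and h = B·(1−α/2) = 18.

Percentile endpoints at ranks 2 and 18: θ*₍2₎ = 12.17, θ*₍18₎ = 13.78.
Basic interval reflects these around x̄:
  lower = 2 × 13.96 − 13.78 = 14.14
  upper = 2 × 13.96 − 12.17 = 15.75

(14.14, 15.75)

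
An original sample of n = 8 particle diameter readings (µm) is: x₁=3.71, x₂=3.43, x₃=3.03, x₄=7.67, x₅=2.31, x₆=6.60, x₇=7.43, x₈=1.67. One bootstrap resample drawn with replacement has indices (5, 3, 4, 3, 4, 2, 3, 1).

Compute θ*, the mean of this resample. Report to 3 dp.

Resample values: 2.31, 3.03, 7.67, 3.03, 7.67, 3.43, 3.03, 3.71.
Mean = (2.31 + 3.03 + 7.67 + 3.03 + 7.67 + 3.43 + 3.03 + 3.71) / 8 = 33.880 / 8 = 4.235

θ* = 4.235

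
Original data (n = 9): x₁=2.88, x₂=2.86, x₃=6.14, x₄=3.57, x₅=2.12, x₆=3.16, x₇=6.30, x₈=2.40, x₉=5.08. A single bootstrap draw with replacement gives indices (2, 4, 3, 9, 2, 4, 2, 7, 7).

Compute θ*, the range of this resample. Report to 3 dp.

Resample values: 2.86, 3.57, 6.14, 5.08, 2.86, 3.57, 2.86, 6.30, 6.30.
Range = 6.30 − 2.86 = 3.440

θ* = 3.440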